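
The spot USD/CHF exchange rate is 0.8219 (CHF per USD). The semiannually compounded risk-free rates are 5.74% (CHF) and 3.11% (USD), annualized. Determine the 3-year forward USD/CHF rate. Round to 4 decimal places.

By covered interest parity, F = S · (1+r_CHF/2)^(2T) / (1+r_USD/2)^(2T)
= 0.8219 × 1.185038 / 1.097003 = 0.8219 × 1.080250
F = 0.8879 CHF per USD

0.8879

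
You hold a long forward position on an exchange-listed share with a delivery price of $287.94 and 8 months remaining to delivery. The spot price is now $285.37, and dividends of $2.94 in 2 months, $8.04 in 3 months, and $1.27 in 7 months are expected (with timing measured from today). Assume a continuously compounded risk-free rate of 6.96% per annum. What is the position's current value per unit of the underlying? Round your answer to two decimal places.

PV(remaining dividends) I = 2.94·e^(−0.0696·2/12) + 8.04·e^(−0.0696·3/12) + 1.27·e^(−0.0696·7/12) = 12.0269
Current forward F = (S − I)·e^(rT) = (285.37 − 12.0269)·e^(0.0696·8/12) = 273.3431 × 1.047493 = 286.3250
Value (long) = (F − K)·e^(−rT) = (286.3250 − 287.94) × 0.954660 = -1.5418
Value = -$1.54

-$1.54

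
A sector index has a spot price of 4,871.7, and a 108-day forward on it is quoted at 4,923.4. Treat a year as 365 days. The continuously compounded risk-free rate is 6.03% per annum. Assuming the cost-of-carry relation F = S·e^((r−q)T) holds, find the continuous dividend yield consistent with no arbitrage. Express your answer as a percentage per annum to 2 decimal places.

2.46%

From F = S·e^((r−q)T): (r − q) = ln(F/S)/T
ln(4923.4/4871.7) = ln(1.010612) = 0.010556
(r − q) = 0.010556 / (108/365) = 0.035675
q = r − ln(F/S)/T = 0.0603 − 0.035675 = 0.024625
q = 2.46%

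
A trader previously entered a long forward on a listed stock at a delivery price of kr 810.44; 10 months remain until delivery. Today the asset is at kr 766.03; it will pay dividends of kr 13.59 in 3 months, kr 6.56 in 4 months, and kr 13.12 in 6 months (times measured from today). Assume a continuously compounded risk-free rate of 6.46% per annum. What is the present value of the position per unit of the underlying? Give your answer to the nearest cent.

PV(remaining dividends) I = 13.59·e^(−0.0646·3/12) + 6.56·e^(−0.0646·4/12) + 13.12·e^(−0.0646·6/12) = 32.4955
Current forward F = (S − I)·e^(rT) = (766.03 − 32.4955)·e^(0.0646·10/12) = 733.5345 × 1.055309 = 774.1056
Value (long) = (F − K)·e^(−rT) = (774.1056 − 810.44) × 0.947590 = -34.4301
Value = -kr 34.43

-kr 34.43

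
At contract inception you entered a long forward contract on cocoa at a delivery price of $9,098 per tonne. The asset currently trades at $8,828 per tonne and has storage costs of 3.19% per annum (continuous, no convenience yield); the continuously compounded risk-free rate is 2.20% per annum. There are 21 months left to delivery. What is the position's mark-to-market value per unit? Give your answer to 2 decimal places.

Current fair forward for the remaining 21 months: F = S·e^((r + u)·T), (r + u) = 0.0220 + 0.0319 = 0.0539
F = 8828 · e^(0.0539 × 21/12) = 8828 × 1.09891684 = 9701.2379
Value of long forward = (F − K)·e^(−rT) = (9701.2379 − 9098) · e^(−0.0220·21/12)
= 603.2379 × 0.96223170 = 580.45

$580.45 per tonne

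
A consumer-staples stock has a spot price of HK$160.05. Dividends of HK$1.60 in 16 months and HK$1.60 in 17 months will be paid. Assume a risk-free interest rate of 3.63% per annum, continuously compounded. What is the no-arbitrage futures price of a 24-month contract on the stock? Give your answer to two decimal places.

HK$168.83

PV(dividends) I = 1.60·e^(−0.0363·16/12) + 1.60·e^(−0.0363·17/12)
I = 1.5244 + 1.5198 = 3.0442
F = (S − I)·e^(rT) = (160.05 − 3.0442) · e^(0.0363·24/12)
= 157.0058 · e^0.072600 = 157.0058 × 1.075300 = HK$168.83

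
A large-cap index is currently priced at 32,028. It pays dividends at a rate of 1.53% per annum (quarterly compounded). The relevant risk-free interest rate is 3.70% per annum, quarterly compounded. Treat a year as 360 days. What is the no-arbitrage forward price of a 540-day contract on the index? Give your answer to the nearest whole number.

F = S · (1+r/4)^(4T) / (1+q/4)^(4T)
= 32028 × 1.056799 / 1.023171 = 32028 × 1.032866
F = 33,081

33,081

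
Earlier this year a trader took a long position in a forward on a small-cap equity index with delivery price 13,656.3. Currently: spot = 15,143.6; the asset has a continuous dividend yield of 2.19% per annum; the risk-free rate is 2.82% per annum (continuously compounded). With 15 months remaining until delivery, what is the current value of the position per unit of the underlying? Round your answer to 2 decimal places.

Current fair forward for the remaining 15 months: F = S·e^((r − q)·T), (r − q) = 0.0282 − 0.0219 = 0.0063
F = 15143.6 · e^(0.0063 × 15/12) = 15143.6 × 1.00790609 = 15263.3267
Value of long forward = (F − K)·e^(−rT) = (15263.3267 − 13656.3) · e^(−0.0282·15/12)
= 1607.0267 × 0.96536405 = 1551.37

1551.37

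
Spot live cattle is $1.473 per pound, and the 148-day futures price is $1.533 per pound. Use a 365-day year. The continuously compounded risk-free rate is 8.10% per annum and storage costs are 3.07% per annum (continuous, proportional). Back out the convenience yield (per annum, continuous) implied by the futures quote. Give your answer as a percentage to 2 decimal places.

F = S·e^((r+u−y)T) ⇒ (r+u−y) = ln(F/S)/T
ln(1.533/1.473) = 0.039925; /T ⇒ 0.098464
y = r + u − ln(F/S)/T = 0.0810 + 0.0307 − 0.098464 = 0.013236
y = 1.32%

1.32%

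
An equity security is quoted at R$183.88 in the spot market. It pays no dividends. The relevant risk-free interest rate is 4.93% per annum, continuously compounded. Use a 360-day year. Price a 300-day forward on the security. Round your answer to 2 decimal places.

F = S·e^(rT) = 183.88 · e^(0.0493 × 300/360)
= 183.88 · e^0.041083 = 183.88 × 1.041939
F = R$191.59

R$191.59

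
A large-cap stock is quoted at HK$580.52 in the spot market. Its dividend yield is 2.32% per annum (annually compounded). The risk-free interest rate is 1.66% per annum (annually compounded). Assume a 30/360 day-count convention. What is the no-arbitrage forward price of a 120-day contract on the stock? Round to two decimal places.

HK$579.27

F = S · (1+r)^T / (1+q)^T
= 580.52 × 1.005503 / 1.007674 = 580.52 × 0.997846
F = HK$579.27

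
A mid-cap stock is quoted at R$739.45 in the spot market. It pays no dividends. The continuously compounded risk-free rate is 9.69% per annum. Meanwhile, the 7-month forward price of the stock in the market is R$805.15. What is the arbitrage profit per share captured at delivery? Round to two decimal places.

R$22.70 per share

Fair forward: F* = S·e^(carry·T), with carry = r = 0.0969
F* = 739.45 · e^(0.0969 × 7/12) = 739.45 · e^0.056525 = 739.45 × 1.058153 = R$782.4512
Market R$805.15 > fair R$782.4512: forward overpriced → cash-and-carry (buy spot, short the forward).
At maturity, profit = |F_mkt − F*| = |805.15 − 782.4512| = R$22.70 per share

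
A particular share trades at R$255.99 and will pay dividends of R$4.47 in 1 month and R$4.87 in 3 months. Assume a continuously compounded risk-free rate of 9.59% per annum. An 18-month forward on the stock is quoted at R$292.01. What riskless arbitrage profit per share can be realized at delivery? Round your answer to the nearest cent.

R$7.03 per share

PV(dividends) I = 4.47·e^(−0.0959·1/12) + 4.87·e^(−0.0959·3/12) = 9.1890
Fair forward F* = (S − I)·e^(rT) = (255.99 − 9.1890)·e^0.143850 = 246.8010 × 1.154711 = 284.9838
Market R$292.01 > fair 284.9838: forward overpriced → cash-and-carry (borrow at r, buy the stock and collect the dividends, short the forward).
Profit at T = |F_mkt − F*| = |292.01 − 284.9838| = R$7.03 per share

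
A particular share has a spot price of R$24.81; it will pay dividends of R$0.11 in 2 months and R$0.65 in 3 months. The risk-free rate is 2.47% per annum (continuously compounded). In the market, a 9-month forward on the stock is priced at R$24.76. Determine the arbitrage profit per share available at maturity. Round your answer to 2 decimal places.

R$0.26 per share

PV(dividends) I = 0.11·e^(−0.0247·2/12) + 0.65·e^(−0.0247·3/12) = 0.7555
Fair forward F* = (S − I)·e^(rT) = (24.81 − 0.7555)·e^0.018525 = 24.0545 × 1.018698 = 24.5043
Market R$24.76 > fair 24.5043: forward overpriced → cash-and-carry (borrow at r, buy the stock and collect the dividends, short the forward).
Profit at T = |F_mkt − F*| = |24.76 − 24.5043| = R$0.26 per share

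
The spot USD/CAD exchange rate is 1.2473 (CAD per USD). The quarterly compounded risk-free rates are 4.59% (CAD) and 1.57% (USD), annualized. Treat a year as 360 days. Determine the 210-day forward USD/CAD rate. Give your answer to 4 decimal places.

1.2693

By covered interest parity, F = S · (1+r_CAD/4)^(4T) / (1+r_USD/4)^(4T)
= 1.2473 × 1.026980 / 1.009182 = 1.2473 × 1.017636
F = 1.2693 CAD per USD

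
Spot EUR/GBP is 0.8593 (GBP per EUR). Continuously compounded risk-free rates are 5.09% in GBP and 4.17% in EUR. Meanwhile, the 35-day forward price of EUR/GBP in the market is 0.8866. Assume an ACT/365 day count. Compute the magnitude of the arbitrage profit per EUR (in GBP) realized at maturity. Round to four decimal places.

Fair forward: F* = S·e^(carry·T), with carry = (r_GBP − r_EUR) = 0.0509 − 0.0417 = 0.0092
F* = 0.8593 · e^(0.0092 × 35/365) = 0.8593 · e^0.000882 = 0.8593 × 1.000882 = 0.8601
Market 0.8866 > fair 0.8601: forward overpriced → cash-and-carry (buy spot, short the forward).
At maturity, profit = |F_mkt − F*| = |0.8866 − 0.8601| = 0.0265 per EUR (in GBP)

0.0265 per EUR (in GBP)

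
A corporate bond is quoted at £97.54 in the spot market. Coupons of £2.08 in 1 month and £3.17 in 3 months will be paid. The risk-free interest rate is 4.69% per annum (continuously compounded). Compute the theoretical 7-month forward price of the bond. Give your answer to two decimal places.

PV(coupons) I = 2.08·e^(−0.0469·1/12) + 3.17·e^(−0.0469·3/12)
I = 2.0719 + 3.1330 = 5.2049
F = (S − I)·e^(rT) = (97.54 − 5.2049) · e^(0.0469·7/12)
= 92.3351 · e^0.027358 = 92.3351 × 1.027736 = £94.90

£94.90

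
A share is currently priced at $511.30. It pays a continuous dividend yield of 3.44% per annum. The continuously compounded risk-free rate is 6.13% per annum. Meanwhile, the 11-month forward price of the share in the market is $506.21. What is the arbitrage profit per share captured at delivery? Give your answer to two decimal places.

$17.85 per share

Fair forward: F* = S·e^(carry·T), with carry = (r − q) = 0.0613 − 0.0344 = 0.0269
F* = 511.30 · e^(0.0269 × 11/12) = 511.30 · e^0.024658 = 511.30 × 1.024965 = $524.0646
Market $506.21 < fair $524.0646: forward underpriced → reverse cash-and-carry (short spot, go long the forward).
At maturity, profit = |F_mkt − F*| = |506.21 − 524.0646| = $17.85 per share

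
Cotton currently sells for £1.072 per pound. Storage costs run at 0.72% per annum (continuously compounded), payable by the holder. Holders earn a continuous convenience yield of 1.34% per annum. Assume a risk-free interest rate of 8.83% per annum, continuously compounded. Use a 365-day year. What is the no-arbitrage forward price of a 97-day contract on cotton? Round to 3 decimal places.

£1.096 per pound

Net carry = r + u − y = 0.0883 + 0.0072 − 0.0134 = 0.0821
F = S·e^((r+u−y)T) = 1.072 · e^(0.0821 × 97/365) = 1.072 · e^0.021818
= 1.072 × 1.022058 = £1.096 per pound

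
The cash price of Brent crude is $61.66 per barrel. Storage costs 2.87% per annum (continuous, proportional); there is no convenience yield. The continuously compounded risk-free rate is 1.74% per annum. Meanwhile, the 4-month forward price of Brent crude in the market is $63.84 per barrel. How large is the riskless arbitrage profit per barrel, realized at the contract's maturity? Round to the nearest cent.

Fair forward: F* = S·e^(carry·T), with carry = (r + u) = 0.0174 + 0.0287 = 0.0461
F* = 61.66 · e^(0.0461 × 4/12) = 61.66 · e^0.015367 = 61.66 × 1.015486 = $62.6149
Market $63.84 > fair $62.6149: forward overpriced → cash-and-carry (buy spot, short the forward).
At maturity, profit = |F_mkt − F*| = |63.84 − 62.6149| = $1.23 per barrel

$1.23 per barrel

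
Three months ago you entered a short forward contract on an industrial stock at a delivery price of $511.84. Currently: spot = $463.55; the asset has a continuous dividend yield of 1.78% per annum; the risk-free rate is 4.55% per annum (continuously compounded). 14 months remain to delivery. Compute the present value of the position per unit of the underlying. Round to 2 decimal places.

$31.36

Current fair forward for the remaining 14 months: F = S·e^((r − q)·T), (r − q) = 0.0455 − 0.0178 = 0.0277
F = 463.55 · e^(0.0277 × 14/12) = 463.55 × 1.032845 = 478.7753
Value of long forward = (F − K)·e^(−rT) = (478.7753 − 511.84) · e^(−0.0455·14/12)
= -33.0647 × 0.948301 = -31.36
Short position value = −(long value) = $31.36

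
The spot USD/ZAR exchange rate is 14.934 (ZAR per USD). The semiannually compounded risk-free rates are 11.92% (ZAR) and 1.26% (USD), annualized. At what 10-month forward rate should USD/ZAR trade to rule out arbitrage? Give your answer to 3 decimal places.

By covered interest parity, F = S · (1+r_ZAR/2)^(2T) / (1+r_USD/2)^(2T)
= 14.934 × 1.101294 / 1.010522 = 14.934 × 1.089827
F = 16.275 ZAR per USD

16.275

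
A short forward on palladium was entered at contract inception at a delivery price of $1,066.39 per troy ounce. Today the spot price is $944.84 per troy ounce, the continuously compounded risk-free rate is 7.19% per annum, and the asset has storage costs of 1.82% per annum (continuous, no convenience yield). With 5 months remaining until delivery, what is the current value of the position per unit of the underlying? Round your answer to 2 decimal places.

$82.88 per troy ounce

Current fair forward for the remaining 5 months: F = S·e^((r + u)·T), (r + u) = 0.0719 + 0.0182 = 0.0901
F = 944.84 · e^(0.0901 × 5/12) = 944.84 × 1.038255 = 980.9849
Value of long forward = (F − K)·e^(−rT) = (980.9849 − 1066.39) · e^(−0.0719·5/12)
= -85.4051 × 0.970486 = -82.88
Short position value = −(long value) = $82.88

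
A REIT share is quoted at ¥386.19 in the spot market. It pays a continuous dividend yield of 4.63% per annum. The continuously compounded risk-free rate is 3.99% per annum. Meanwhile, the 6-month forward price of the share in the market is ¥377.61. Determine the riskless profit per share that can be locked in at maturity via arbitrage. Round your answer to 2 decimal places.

¥7.35 per share

Fair forward: F* = S·e^(carry·T), with carry = (r − q) = 0.0399 − 0.0463 = -0.0064
F* = 386.19 · e^(-0.0064 × 6/12) = 386.19 · e^-0.003200 = 386.19 × 0.996805 = ¥384.9561
Market ¥377.61 < fair ¥384.9561: forward underpriced → reverse cash-and-carry (short spot, go long the forward).
At maturity, profit = |F_mkt − F*| = |377.61 − 384.9561| = ¥7.35 per share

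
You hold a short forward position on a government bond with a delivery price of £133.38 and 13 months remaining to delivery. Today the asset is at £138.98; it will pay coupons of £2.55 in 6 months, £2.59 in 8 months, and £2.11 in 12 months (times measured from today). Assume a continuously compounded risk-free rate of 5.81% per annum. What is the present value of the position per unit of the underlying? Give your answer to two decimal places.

-£6.78

PV(remaining coupons) I = 2.55·e^(−0.0581·6/12) + 2.59·e^(−0.0581·8/12) + 2.11·e^(−0.0581·12/12) = 6.9595
Current forward F = (S − I)·e^(rT) = (138.98 − 6.9595)·e^(0.0581·13/12) = 132.0205 × 1.064965 = 140.5972
Value (long) = (F − K)·e^(−rT) = (140.5972 − 133.38) × 0.938998 = 6.7769
Short position value = −(long value) = -£6.78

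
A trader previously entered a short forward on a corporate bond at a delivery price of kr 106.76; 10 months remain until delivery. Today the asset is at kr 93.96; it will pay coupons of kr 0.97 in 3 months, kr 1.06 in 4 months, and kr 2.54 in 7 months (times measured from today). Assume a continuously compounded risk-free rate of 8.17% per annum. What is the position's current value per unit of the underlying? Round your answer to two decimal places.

PV(remaining coupons) I = 0.97·e^(−0.0817·3/12) + 1.06·e^(−0.0817·4/12) + 2.54·e^(−0.0817·7/12) = 4.4037
Current forward F = (S − I)·e^(rT) = (93.96 − 4.4037)·e^(0.0817·10/12) = 89.5563 × 1.070455 = 95.8660
Value (long) = (F − K)·e^(−rT) = (95.8660 − 106.76) × 0.934183 = -10.1770
Short position value = −(long value) = kr 10.18

kr 10.18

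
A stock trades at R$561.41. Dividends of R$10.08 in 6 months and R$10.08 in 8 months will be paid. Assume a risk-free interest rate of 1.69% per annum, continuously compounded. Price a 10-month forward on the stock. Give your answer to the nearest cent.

R$549.13

PV(dividends) I = 10.08·e^(−0.0169·6/12) + 10.08·e^(−0.0169·8/12)
I = 9.9952 + 9.9671 = 19.9623
F = (S − I)·e^(rT) = (561.41 − 19.9623) · e^(0.0169·10/12)
= 541.4477 · e^0.014083 = 541.4477 × 1.014183 = R$549.13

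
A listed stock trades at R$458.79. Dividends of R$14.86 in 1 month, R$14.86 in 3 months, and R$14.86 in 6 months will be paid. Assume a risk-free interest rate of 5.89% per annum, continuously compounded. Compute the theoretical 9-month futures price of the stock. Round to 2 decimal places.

PV(dividends) I = 14.86·e^(−0.0589·1/12) + 14.86·e^(−0.0589·3/12) + 14.86·e^(−0.0589·6/12)
I = 14.7872 + 14.6428 + 14.4288 = 43.8588
F = (S − I)·e^(rT) = (458.79 − 43.8588) · e^(0.0589·9/12)
= 414.9312 · e^0.044175 = 414.9312 × 1.045165 = R$433.67

R$433.67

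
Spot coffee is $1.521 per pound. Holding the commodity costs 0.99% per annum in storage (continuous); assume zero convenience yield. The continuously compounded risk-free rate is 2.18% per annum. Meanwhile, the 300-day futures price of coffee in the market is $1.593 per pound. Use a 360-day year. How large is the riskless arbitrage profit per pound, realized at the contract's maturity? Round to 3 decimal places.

$0.031 per pound

Fair futures: F* = S·e^(carry·T), with carry = (r + u) = 0.0218 + 0.0099 = 0.0317
F* = 1.521 · e^(0.0317 × 300/360) = 1.521 · e^0.026417 = 1.521 × 1.026769 = $1.5617
Market $1.593 > fair $1.5617: forward overpriced → cash-and-carry (buy spot, short the forward).
At maturity, profit = |F_mkt − F*| = |1.593 − 1.5617| = $0.031 per pound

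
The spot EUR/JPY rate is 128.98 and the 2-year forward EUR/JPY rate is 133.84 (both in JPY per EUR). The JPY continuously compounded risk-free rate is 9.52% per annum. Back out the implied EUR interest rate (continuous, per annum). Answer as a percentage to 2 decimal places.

7.67%

F = S·e^((r_JPY − r_EUR)T) ⇒ r_EUR = r_JPY − ln(F/S)/T
ln(133.84/128.98) = 0.036988; /(2) = 0.018494
r_EUR = 0.0952 − 0.018494 = 0.076706
r_EUR = 7.67%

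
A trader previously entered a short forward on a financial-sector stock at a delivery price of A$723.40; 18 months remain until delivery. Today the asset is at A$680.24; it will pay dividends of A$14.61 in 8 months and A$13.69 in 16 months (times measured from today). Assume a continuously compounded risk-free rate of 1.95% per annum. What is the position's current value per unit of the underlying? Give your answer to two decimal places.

A$50.07

PV(remaining dividends) I = 14.61·e^(−0.0195·8/12) + 13.69·e^(−0.0195·16/12) = 27.7599
Current forward F = (S − I)·e^(rT) = (680.24 − 27.7599)·e^(0.0195·18/12) = 652.4801 × 1.029682 = 671.8470
Value (long) = (F − K)·e^(−rT) = (671.8470 − 723.40) × 0.971174 = -50.0669
Short position value = −(long value) = A$50.07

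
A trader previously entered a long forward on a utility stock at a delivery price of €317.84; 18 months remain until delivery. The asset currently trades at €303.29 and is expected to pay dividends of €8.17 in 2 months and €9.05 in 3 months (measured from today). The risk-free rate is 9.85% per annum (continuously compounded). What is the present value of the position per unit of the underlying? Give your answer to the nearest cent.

PV(remaining dividends) I = 8.17·e^(−0.0985·2/12) + 9.05·e^(−0.0985·3/12) = 16.8668
Current forward F = (S − I)·e^(rT) = (303.29 − 16.8668)·e^(0.0985·18/12) = 286.4232 × 1.159223 = 332.0284
Value (long) = (F − K)·e^(−rT) = (332.0284 − 317.84) × 0.862647 = 12.2396
Value = €12.24

€12.24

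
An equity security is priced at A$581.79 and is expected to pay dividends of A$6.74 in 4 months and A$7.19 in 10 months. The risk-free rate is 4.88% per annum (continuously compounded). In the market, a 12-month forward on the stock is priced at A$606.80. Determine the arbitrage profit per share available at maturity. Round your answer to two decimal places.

A$10.13 per share

PV(dividends) I = 6.74·e^(−0.0488·4/12) + 7.19·e^(−0.0488·10/12) = 13.5347
Fair forward F* = (S − I)·e^(rT) = (581.79 − 13.5347)·e^0.048800 = 568.2553 × 1.050010 = 596.6737
Market A$606.80 > fair 596.6737: forward overpriced → cash-and-carry (borrow at r, buy the stock and collect the dividends, short the forward).
Profit at T = |F_mkt − F*| = |606.80 − 596.6737| = A$10.13 per share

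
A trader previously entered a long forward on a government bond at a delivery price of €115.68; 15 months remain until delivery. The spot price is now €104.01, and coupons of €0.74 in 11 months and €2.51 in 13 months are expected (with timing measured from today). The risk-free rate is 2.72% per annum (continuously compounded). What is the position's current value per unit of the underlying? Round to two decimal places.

-€10.96

PV(remaining coupons) I = 0.74·e^(−0.0272·11/12) + 2.51·e^(−0.0272·13/12) = 3.1589
Current forward F = (S − I)·e^(rT) = (104.01 − 3.1589)·e^(0.0272·15/12) = 100.8511 × 1.034585 = 104.3390
Value (long) = (F − K)·e^(−rT) = (104.3390 − 115.68) × 0.966572 = -10.9619
Value = -€10.96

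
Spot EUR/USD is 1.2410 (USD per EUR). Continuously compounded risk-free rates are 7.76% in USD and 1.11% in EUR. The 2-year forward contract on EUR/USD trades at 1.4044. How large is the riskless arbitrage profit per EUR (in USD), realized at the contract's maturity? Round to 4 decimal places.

0.0131 per EUR (in USD)

Fair forward: F* = S·e^(carry·T), with carry = (r_USD − r_EUR) = 0.0776 − 0.0111 = 0.0665
F* = 1.2410 · e^(0.0665 × 2) = 1.2410 · e^0.133000 = 1.2410 × 1.142250 = 1.4175
Market 1.4044 < fair 1.4175: forward underpriced → reverse cash-and-carry (short spot, go long the forward).
At maturity, profit = |F_mkt − F*| = |1.4044 − 1.4175| = 0.0131 per EUR (in USD)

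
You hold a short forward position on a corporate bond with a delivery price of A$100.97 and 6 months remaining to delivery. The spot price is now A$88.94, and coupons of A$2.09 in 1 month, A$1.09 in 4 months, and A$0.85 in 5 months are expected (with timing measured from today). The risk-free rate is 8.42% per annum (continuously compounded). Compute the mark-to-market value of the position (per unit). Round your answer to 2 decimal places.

A$11.82

PV(remaining coupons) I = 2.09·e^(−0.0842·1/12) + 1.09·e^(−0.0842·4/12) + 0.85·e^(−0.0842·5/12) = 3.9559
Current forward F = (S − I)·e^(rT) = (88.94 − 3.9559)·e^(0.0842·6/12) = 84.9841 × 1.042999 = 88.6383
Value (long) = (F − K)·e^(−rT) = (88.6383 − 100.97) × 0.958774 = -11.8233
Short position value = −(long value) = A$11.82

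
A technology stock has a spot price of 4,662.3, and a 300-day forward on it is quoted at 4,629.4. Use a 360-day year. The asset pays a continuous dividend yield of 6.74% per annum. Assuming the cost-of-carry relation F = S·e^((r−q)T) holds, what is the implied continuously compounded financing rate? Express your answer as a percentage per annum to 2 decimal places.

5.89%

From F = S·e^((r−q)T): (r − q) = ln(F/S)/T
ln(4629.4/4662.3) = ln(0.992943) = -0.007082
(r − q) = -0.007082 / (300/360) = -0.008498
r = ln(F/S)/T + q = -0.008498 + 0.0674 = 0.058902
r = 5.89%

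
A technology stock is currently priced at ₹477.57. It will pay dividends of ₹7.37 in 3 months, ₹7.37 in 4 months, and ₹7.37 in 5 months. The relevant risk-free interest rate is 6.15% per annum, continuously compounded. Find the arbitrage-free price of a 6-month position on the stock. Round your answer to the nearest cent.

₹470.15

PV(dividends) I = 7.37·e^(−0.0615·3/12) + 7.37·e^(−0.0615·4/12) + 7.37·e^(−0.0615·5/12)
I = 7.2576 + 7.2205 + 7.1835 = 21.6616
F = (S − I)·e^(rT) = (477.57 − 21.6616) · e^(0.0615·6/12)
= 455.9084 · e^0.030750 = 455.9084 × 1.031228 = ₹470.15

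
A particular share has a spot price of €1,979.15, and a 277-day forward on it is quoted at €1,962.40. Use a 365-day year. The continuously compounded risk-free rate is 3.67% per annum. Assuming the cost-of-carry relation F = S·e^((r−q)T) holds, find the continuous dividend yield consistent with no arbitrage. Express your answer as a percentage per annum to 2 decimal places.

From F = S·e^((r−q)T): (r − q) = ln(F/S)/T
ln(1962.40/1979.15) = ln(0.991537) = -0.008499
(r − q) = -0.008499 / (277/365) = -0.011199
q = r − ln(F/S)/T = 0.0367 + 0.011199 = 0.047899
q = 4.79%

4.79%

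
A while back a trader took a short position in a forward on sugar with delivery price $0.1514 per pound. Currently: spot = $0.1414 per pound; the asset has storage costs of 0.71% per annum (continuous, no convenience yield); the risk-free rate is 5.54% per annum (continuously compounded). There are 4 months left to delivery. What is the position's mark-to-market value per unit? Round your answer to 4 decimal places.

Current fair forward for the remaining 4 months: F = S·e^((r + u)·T), (r + u) = 0.0554 + 0.0071 = 0.0625
F = 0.1414 · e^(0.0625 × 4/12) = 0.1414 × 1.021052 = 0.1444
Value of long forward = (F − K)·e^(−rT) = (0.1444 − 0.1514) · e^(−0.0554·4/12)
= -0.0070 × 0.981703 = -0.0069
Short position value = −(long value) = $0.0069

$0.0069 per pound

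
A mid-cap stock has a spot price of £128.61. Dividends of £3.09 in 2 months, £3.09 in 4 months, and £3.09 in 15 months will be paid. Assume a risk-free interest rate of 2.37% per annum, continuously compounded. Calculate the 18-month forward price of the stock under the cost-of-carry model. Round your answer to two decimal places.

£123.79

PV(dividends) I = 3.09·e^(−0.0237·2/12) + 3.09·e^(−0.0237·4/12) + 3.09·e^(−0.0237·15/12)
I = 3.0778 + 3.0657 + 2.9998 = 9.1433
F = (S − I)·e^(rT) = (128.61 − 9.1433) · e^(0.0237·18/12)
= 119.4667 · e^0.035550 = 119.4667 × 1.036189 = £123.79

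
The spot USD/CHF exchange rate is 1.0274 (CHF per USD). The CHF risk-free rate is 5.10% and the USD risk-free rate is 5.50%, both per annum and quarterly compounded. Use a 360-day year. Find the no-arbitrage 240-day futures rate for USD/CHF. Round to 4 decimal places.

1.0247

By covered interest parity, F = S · (1+r_CHF/4)^(4T) / (1+r_USD/4)^(4T)
= 1.0274 × 1.034362 / 1.037088 = 1.0274 × 0.997371
F = 1.0247 CHF per USD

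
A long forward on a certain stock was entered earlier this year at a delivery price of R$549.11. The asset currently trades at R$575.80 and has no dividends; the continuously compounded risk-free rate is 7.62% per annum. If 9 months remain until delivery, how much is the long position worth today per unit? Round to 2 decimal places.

R$57.19

Current fair forward for the remaining 9 months: F = S·e^(r·T), r = 0.0762
F = 575.80 · e^(0.0762 × 9/12) = 575.80 × 1.058815 = 609.6657
Value of long forward = (F − K)·e^(−rT) = (609.6657 − 549.11) · e^(−0.0762·9/12)
= 60.5557 × 0.944452 = 57.19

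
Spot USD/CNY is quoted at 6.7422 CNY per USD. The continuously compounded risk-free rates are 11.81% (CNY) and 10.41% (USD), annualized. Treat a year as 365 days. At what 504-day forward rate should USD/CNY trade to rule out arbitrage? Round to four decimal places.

6.8738

F = S·e^((r_CNY − r_USD)T) = 6.7422 · e^((0.1181 − 0.1041) × 504/365)
= 6.7422 · e^0.019332 = 6.7422 × 1.019520
F = 6.8738 CNY per USD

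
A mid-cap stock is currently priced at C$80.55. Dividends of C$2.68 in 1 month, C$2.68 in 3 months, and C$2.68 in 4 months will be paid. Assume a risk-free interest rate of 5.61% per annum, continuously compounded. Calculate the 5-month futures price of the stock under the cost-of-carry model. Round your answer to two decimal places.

PV(dividends) I = 2.68·e^(−0.0561·1/12) + 2.68·e^(−0.0561·3/12) + 2.68·e^(−0.0561·4/12)
I = 2.6675 + 2.6427 + 2.6303 = 7.9405
F = (S − I)·e^(rT) = (80.55 − 7.9405) · e^(0.0561·5/12)
= 72.6095 · e^0.023375 = 72.6095 × 1.023650 = C$74.33

C$74.33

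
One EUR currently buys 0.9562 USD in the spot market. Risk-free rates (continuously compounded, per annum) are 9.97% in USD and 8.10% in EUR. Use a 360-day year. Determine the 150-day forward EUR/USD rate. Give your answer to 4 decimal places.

0.9637

F = S·e^((r_USD − r_EUR)T) = 0.9562 · e^((0.0997 − 0.0810) × 150/360)
= 0.9562 · e^0.007792 = 0.9562 × 1.007822
F = 0.9637 USD per EUR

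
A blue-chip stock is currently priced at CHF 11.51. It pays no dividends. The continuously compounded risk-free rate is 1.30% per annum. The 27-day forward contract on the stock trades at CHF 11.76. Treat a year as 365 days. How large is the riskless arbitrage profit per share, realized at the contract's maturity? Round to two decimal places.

Fair forward: F* = S·e^(carry·T), with carry = r = 0.0130
F* = 11.51 · e^(0.0130 × 27/365) = 11.51 · e^0.000962 = 11.51 × 1.000962 = CHF 11.5211
Market CHF 11.76 > fair CHF 11.5211: forward overpriced → cash-and-carry (buy spot, short the forward).
At maturity, profit = |F_mkt − F*| = |11.76 − 11.5211| = CHF 0.24 per share

CHF 0.24 per share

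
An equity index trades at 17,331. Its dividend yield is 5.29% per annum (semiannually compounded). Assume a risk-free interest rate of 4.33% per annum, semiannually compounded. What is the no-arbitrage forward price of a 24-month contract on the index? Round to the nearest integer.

F = S · (1+r/2)^(2T) / (1+q/2)^(2T)
= 17331 × 1.089453 / 1.110072 = 17331 × 0.981426
F = 17,009

17,009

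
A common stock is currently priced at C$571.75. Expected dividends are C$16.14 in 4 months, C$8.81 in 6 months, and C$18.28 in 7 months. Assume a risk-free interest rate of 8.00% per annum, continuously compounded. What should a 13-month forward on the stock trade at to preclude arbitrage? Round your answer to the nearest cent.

C$578.12

PV(dividends) I = 16.14·e^(−0.0800·4/12) + 8.81·e^(−0.0800·6/12) + 18.28·e^(−0.0800·7/12)
I = 15.7153 + 8.4646 + 17.4465 = 41.6264
F = (S − I)·e^(rT) = (571.75 − 41.6264) · e^(0.0800·13/12)
= 530.1236 · e^0.086667 = 530.1236 × 1.090533 = C$578.12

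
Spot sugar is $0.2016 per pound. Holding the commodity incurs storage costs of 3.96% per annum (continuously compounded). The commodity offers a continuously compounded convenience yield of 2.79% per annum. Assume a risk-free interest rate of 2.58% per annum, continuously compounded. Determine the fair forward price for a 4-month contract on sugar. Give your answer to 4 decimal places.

$0.2041 per pound

Net carry = r + u − y = 0.0258 + 0.0396 − 0.0279 = 0.0375
F = S·e^((r+u−y)T) = 0.2016 · e^(0.0375 × 4/12) = 0.2016 · e^0.012500
= 0.2016 × 1.012578 = $0.2041 per pound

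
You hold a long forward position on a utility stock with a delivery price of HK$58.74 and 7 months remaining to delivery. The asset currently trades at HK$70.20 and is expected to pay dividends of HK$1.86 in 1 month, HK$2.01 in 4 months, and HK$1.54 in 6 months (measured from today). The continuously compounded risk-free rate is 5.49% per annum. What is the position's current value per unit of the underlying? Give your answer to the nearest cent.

PV(remaining dividends) I = 1.86·e^(−0.0549·1/12) + 2.01·e^(−0.0549·4/12) + 1.54·e^(−0.0549·6/12) = 5.3234
Current forward F = (S − I)·e^(rT) = (70.20 − 5.3234)·e^(0.0549·7/12) = 64.8766 × 1.032543 = 66.9879
Value (long) = (F − K)·e^(−rT) = (66.9879 − 58.74) × 0.968482 = 7.9879
Value = HK$7.99

HK$7.99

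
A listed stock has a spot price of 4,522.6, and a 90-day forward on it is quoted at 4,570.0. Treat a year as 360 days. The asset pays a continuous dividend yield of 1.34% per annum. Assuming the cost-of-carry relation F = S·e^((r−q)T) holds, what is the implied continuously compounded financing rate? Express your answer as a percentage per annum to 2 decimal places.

5.51%

From F = S·e^((r−q)T): (r − q) = ln(F/S)/T
ln(4570.0/4522.6) = ln(1.010481) = 0.010426
(r − q) = 0.010426 / (90/360) = 0.041704
r = ln(F/S)/T + q = 0.041704 + 0.0134 = 0.055104
r = 5.51%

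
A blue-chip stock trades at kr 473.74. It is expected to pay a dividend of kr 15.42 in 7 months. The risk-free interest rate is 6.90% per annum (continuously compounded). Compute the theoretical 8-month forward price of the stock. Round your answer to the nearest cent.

PV(dividends) I = 15.42·e^(−0.0690·7/12)
I = 14.8117
F = (S − I)·e^(rT) = (473.74 − 14.8117) · e^(0.0690·8/12)
= 458.9283 · e^0.046000 = 458.9283 × 1.047074 = kr 480.53

kr 480.53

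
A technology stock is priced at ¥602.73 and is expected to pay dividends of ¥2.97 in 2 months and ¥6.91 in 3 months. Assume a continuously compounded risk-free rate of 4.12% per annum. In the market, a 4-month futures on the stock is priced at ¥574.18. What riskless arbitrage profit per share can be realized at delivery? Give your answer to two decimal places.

¥26.96 per share

PV(dividends) I = 2.97·e^(−0.0412·2/12) + 6.91·e^(−0.0412·3/12) = 9.7889
Fair futures F* = (S − I)·e^(rT) = (602.73 − 9.7889)·e^0.013733 = 592.9411 × 1.013828 = 601.1403
Market ¥574.18 < fair 601.1403: forward underpriced → reverse cash-and-carry (short the stock, invest proceeds at r, pay the dividends, go long the forward).
Profit at T = |F_mkt − F*| = |574.18 − 601.1403| = ¥26.96 per share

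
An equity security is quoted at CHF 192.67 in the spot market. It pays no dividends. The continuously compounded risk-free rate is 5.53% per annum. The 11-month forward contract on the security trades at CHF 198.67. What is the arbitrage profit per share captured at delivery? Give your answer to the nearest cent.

Fair forward: F* = S·e^(carry·T), with carry = r = 0.0553
F* = 192.67 · e^(0.0553 × 11/12) = 192.67 · e^0.050692 = 192.67 × 1.051999 = CHF 202.6886
Market CHF 198.67 < fair CHF 202.6886: forward underpriced → reverse cash-and-carry (short spot, go long the forward).
At maturity, profit = |F_mkt − F*| = |198.67 − 202.6886| = CHF 4.02 per share

CHF 4.02 per share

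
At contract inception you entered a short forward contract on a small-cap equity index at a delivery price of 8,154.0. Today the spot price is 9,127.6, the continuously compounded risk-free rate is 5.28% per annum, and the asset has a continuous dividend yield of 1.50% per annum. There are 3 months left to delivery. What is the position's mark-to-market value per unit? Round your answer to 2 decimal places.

Current fair forward for the remaining 3 months: F = S·e^((r − q)·T), (r − q) = 0.0528 − 0.0150 = 0.0378
F = 9127.6 · e^(0.0378 × 3/12) = 9127.6 × 1.00949479 = 9214.2646
Value of long forward = (F − K)·e^(−rT) = (9214.2646 − 8154.0) · e^(−0.0528·3/12)
= 1060.2646 × 0.98688674 = 1046.36
Short position value = −(long value) = -1046.36

-1046.36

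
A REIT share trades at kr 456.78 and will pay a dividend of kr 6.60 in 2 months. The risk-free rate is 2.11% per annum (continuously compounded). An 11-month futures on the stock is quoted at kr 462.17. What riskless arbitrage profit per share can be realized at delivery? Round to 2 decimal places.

kr 3.17 per share

PV(dividends) I = 6.60·e^(−0.0211·2/12) = 6.5768
Fair futures F* = (S − I)·e^(rT) = (456.78 − 6.5768)·e^0.019342 = 450.2032 × 1.019530 = 458.9957
Market kr 462.17 > fair 458.9957: forward overpriced → cash-and-carry (borrow at r, buy the stock and collect the dividends, short the forward).
Profit at T = |F_mkt − F*| = |462.17 − 458.9957| = kr 3.17 per share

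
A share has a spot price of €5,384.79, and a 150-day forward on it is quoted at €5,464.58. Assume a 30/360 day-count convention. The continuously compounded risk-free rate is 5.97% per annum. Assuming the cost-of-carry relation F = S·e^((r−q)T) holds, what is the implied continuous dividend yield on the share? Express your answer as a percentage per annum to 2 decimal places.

2.44%

From F = S·e^((r−q)T): (r − q) = ln(F/S)/T
ln(5464.58/5384.79) = ln(1.014818) = 0.014709
(r − q) = 0.014709 / (150/360) = 0.035302
q = r − ln(F/S)/T = 0.0597 − 0.035302 = 0.024398
q = 2.44%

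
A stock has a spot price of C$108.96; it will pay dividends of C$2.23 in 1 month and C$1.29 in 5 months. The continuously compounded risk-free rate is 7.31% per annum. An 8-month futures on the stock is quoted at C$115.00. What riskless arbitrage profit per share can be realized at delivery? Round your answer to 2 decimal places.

PV(dividends) I = 2.23·e^(−0.0731·1/12) + 1.29·e^(−0.0731·5/12) = 3.4678
Fair futures F* = (S − I)·e^(rT) = (108.96 − 3.4678)·e^0.048733 = 105.4922 × 1.049940 = 110.7605
Market C$115.00 > fair 110.7605: forward overpriced → cash-and-carry (borrow at r, buy the stock and collect the dividends, short the forward).
Profit at T = |F_mkt − F*| = |115.00 − 110.7605| = C$4.24 per share

C$4.24 per share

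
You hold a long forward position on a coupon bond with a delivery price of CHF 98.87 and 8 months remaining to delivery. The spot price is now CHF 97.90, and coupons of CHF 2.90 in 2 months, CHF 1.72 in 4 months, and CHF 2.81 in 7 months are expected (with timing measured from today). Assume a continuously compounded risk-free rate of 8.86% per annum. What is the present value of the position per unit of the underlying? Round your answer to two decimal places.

-CHF 2.50

PV(remaining coupons) I = 2.90·e^(−0.0886·2/12) + 1.72·e^(−0.0886·4/12) + 2.81·e^(−0.0886·7/12) = 7.1959
Current forward F = (S − I)·e^(rT) = (97.90 − 7.1959)·e^(0.0886·8/12) = 90.7041 × 1.060846 = 96.2231
Value (long) = (F − K)·e^(−rT) = (96.2231 − 98.87) × 0.942644 = -2.4951
Value = -CHF 2.50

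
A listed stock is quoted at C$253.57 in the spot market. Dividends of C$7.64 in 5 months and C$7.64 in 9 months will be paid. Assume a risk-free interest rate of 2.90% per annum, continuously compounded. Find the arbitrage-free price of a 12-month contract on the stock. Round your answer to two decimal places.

PV(dividends) I = 7.64·e^(−0.0290·5/12) + 7.64·e^(−0.0290·9/12)
I = 7.5482 + 7.4756 = 15.0238
F = (S − I)·e^(rT) = (253.57 − 15.0238) · e^(0.0290·12/12)
= 238.5462 · e^0.029000 = 238.5462 × 1.029425 = C$245.57

C$245.57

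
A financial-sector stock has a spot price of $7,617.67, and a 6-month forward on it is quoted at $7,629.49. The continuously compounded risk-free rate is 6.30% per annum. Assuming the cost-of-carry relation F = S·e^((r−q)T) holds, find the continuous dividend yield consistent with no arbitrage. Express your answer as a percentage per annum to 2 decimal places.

5.99%

From F = S·e^((r−q)T): (r − q) = ln(F/S)/T
ln(7629.49/7617.67) = ln(1.001552) = 0.001551
(r − q) = 0.001551 / (6/12) = 0.003102
q = r − ln(F/S)/T = 0.0630 − 0.003102 = 0.059898
q = 5.99%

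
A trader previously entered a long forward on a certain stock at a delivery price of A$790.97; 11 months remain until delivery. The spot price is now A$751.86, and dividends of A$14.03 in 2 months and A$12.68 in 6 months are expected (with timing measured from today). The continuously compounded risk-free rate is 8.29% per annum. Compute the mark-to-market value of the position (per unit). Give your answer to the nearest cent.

PV(remaining dividends) I = 14.03·e^(−0.0829·2/12) + 12.68·e^(−0.0829·6/12) = 26.0026
Current forward F = (S − I)·e^(rT) = (751.86 − 26.0026)·e^(0.0829·11/12) = 725.8574 × 1.078954 = 783.1667
Value (long) = (F − K)·e^(−rT) = (783.1667 − 790.97) × 0.926824 = -7.2323
Value = -A$7.23

-A$7.23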